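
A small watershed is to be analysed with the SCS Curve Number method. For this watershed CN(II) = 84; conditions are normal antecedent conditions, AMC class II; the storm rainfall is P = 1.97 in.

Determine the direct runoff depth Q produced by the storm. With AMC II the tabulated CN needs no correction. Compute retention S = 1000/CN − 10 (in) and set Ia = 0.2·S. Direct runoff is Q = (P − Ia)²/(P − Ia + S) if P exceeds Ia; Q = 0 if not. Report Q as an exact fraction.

CN(II) = 84; AMC II needs no correction.
S = 1000/84 − 10 = 40/21 in ≈ 1.905 in
Ia = 0.2·(40/21) = 8/21 in ≈ 0.381 in
Since P=1.970 > Ia=0.381: effective rainfall P−Ia = 3337/2100 in
Q: (3337/2100)² ÷ (7337/2100) = 11135569/15407700 in (≈ 0.723 in)

Q = 11135569/15407700 in ≈ 0.723 in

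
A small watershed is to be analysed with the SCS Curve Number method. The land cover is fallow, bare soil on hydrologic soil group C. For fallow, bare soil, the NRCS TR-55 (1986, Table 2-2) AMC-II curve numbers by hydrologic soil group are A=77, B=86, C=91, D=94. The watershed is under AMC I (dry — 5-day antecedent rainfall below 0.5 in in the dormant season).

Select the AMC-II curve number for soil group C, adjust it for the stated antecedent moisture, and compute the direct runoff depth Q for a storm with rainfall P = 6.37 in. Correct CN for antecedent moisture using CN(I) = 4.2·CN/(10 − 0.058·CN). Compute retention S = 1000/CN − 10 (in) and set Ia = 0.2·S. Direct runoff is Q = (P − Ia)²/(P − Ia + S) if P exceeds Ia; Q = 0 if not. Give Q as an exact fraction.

NRCS table: fallow, bare soil, soil group C → CN(II) = 91
CN(I) from CN(II)=91: (4.2·91)/(10 − 0.058·91) = 63700/787 ≈ 80.940
Retention S: 1000/CN − 10 with CN=80.940 → S = 1500/637 ≈ 2.355 in
Initial abstraction Ia = S/5 = (1500/637)/5 = 300/637 ≈ 0.471 in
Excess rainfall: 6.370 − 0.471 = 5.899 in; P > Ia so Q > 0
Q: (375769/63700)² ÷ (525769/63700) = 141202341361/33491485300 in (≈ 4.216 in)

Q = 141202341361/33491485300 in ≈ 4.216 in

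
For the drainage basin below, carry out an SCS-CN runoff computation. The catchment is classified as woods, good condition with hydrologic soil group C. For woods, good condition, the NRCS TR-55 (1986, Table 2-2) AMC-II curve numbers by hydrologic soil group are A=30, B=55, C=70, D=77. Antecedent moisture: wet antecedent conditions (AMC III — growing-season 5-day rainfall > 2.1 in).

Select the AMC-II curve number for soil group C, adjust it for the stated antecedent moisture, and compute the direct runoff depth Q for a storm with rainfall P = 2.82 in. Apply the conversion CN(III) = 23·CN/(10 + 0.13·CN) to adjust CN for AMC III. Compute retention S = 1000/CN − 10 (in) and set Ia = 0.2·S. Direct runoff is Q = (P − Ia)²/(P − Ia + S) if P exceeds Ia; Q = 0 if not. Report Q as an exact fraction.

NRCS table: woods, good condition, soil group C → CN(II) = 70
Adjust CN=70 to AMC III: 23·70/(10 + 0.13·70) → 1610 ÷ (191/10) = 16100/191 ≈ 84.293
Retention S: 1000/CN − 10 with CN=84.293 → S = 300/161 ≈ 1.863 in
Initial abstraction Ia = S/5 = (300/161)/5 = 60/161 ≈ 0.373 in
Since P=2.820 > Ia=0.373: effective rainfall P−Ia = 19701/8050 in
Runoff Q = (P−Ia)²/(P−Ia+S) = (2.447)²/(2.447+1.863) = 129376467/93114350 ≈ 1.389 in

Q = 129376467/93114350 in ≈ 1.389 in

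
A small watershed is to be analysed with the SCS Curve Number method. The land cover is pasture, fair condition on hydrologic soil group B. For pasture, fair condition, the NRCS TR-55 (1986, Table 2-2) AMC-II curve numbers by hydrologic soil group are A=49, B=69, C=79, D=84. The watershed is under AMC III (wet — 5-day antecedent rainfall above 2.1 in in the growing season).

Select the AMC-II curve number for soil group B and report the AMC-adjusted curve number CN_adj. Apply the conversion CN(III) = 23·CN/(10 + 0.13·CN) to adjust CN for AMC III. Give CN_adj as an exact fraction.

CN_adj = 158700/1897 ≈ 83.658

NRCS table: pasture, fair condition, soil group B → CN(II) = 69
CN(III) from CN(II)=69: (23·69)/(10 + 0.13·69) = 158700/1897 ≈ 83.658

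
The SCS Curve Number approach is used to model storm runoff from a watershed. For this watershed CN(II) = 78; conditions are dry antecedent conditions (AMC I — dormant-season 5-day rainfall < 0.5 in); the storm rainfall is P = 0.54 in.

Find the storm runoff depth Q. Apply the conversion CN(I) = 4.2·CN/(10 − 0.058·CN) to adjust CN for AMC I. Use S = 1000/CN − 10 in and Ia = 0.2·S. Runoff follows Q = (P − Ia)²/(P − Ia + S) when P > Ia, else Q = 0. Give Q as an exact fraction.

Q = 0 in ≈ 0.000 in

Dry (AMC I): CN(I) = 4.2·78/(10 − 0.058·78) = (1638/5)/(1369/250) = 81900/1369 ≈ 59.825
Max retention: S = 1000/(81900/1369) − 10 = 5500/819 in (≈ 6.716 in)
Ia = 0.2·(5500/819) = 1100/819 in ≈ 1.343 in
P = 0.540 ≤ Ia = 1.343 in: entire storm abstracted, Q = 0.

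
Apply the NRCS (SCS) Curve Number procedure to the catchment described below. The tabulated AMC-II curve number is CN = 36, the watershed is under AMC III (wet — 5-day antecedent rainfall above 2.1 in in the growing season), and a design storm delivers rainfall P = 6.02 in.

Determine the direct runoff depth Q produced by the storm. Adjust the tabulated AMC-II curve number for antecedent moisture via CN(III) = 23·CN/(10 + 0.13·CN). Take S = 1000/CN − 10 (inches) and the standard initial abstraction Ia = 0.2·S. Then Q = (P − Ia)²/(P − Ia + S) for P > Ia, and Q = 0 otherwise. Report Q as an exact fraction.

Adjust CN=36 to AMC III: 23·36/(10 + 0.13·36) → 828 ÷ (367/25) = 20700/367 ≈ 56.403
S = 1000/(20700/367) − 10 = 1600/207 in ≈ 7.729 in
Ia = 0.2S: 0.2·7.729 = 1.546 in (exactly 320/207)
P − Ia = 6.020 − 1.546 = 46307/10350 ≈ 4.474 in (> 0, runoff occurs)
Q: (46307/10350)² ÷ (126307/10350) = 2144338249/1307277450 in (≈ 1.640 in)

Q = 2144338249/1307277450 in ≈ 1.640 in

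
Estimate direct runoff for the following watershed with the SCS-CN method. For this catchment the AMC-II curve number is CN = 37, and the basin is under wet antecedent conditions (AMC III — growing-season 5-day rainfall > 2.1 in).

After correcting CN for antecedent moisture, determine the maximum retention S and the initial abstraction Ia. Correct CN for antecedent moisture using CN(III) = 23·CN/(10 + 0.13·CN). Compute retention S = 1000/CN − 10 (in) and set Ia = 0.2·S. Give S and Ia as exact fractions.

S = 6300/851 in ≈ 7.403 in; Ia = 1260/851 in ≈ 1.481 in

Wet (AMC III): CN(III) = 23·37/(10 + 0.13·37) = 851/(1481/100) = 85100/1481 ≈ 57.461
Max retention: S = 1000/(85100/1481) − 10 = 6300/851 in (≈ 7.403 in)
Initial abstraction Ia = S/5 = (6300/851)/5 = 1260/851 ≈ 1.481 in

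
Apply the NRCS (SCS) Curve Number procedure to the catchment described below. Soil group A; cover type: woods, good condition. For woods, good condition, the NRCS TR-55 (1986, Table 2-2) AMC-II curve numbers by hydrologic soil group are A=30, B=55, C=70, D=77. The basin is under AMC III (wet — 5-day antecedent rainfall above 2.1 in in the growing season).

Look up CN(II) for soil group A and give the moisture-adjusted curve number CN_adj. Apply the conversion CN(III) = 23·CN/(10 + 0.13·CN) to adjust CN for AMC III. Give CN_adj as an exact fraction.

CN_adj = 6900/139 ≈ 49.640

NRCS table: woods, good condition, soil group A → CN(II) = 30
CN(III) from CN(II)=30: (23·30)/(10 + 0.13·30) = 6900/139 ≈ 49.640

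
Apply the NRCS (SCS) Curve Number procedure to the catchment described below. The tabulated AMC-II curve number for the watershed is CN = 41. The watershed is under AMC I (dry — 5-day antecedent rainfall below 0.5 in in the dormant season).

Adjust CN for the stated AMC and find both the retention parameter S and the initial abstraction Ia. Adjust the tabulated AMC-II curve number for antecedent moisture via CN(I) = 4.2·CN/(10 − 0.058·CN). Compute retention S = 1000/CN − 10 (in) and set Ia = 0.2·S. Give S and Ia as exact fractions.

S = 29500/861 in ≈ 34.262 in; Ia = 5900/861 in ≈ 6.852 in

CN(I) from CN(II)=41: (4.2·41)/(10 − 0.058·41) = 86100/3811 ≈ 22.592
S = 1000/(86100/3811) − 10 = 29500/861 in ≈ 34.262 in
Initial abstraction Ia = S/5 = (29500/861)/5 = 5900/861 ≈ 6.852 in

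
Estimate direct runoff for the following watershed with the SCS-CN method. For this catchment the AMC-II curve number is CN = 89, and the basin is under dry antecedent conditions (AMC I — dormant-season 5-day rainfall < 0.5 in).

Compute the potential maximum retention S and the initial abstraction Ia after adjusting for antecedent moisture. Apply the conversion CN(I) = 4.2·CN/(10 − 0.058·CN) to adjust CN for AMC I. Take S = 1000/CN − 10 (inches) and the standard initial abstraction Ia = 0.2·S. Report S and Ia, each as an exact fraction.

S = 5500/1869 in ≈ 2.943 in; Ia = 1100/1869 in ≈ 0.589 in

Dry (AMC I): CN(I) = 4.2·89/(10 − 0.058·89) = (1869/5)/(2419/500) = 186900/2419 ≈ 77.263
S = 1000/(186900/2419) − 10 = 5500/1869 in ≈ 2.943 in
Ia = 0.2·(5500/1869) = 1100/1869 in ≈ 0.589 in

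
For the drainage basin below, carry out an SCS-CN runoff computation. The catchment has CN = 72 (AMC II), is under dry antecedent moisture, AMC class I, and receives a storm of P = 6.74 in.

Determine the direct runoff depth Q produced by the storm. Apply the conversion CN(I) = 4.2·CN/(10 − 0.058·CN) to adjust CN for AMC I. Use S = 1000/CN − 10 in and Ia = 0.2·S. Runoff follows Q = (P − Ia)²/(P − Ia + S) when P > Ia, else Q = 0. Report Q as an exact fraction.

Q = 43546801/25783650 in ≈ 1.689 in

Dry (AMC I): CN(I) = 4.2·72/(10 − 0.058·72) = (1512/5)/(728/125) = 675/13 ≈ 51.923
Max retention: S = 1000/(675/13) − 10 = 250/27 in (≈ 9.259 in)
Ia = 0.2S: 0.2·9.259 = 1.852 in (exactly 50/27)
P − Ia = 6.740 − 1.852 = 6599/1350 ≈ 4.888 in (> 0, runoff occurs)
Runoff Q = (P−Ia)²/(P−Ia+S) = (4.888)²/(4.888+9.259) = 43546801/25783650 ≈ 1.689 in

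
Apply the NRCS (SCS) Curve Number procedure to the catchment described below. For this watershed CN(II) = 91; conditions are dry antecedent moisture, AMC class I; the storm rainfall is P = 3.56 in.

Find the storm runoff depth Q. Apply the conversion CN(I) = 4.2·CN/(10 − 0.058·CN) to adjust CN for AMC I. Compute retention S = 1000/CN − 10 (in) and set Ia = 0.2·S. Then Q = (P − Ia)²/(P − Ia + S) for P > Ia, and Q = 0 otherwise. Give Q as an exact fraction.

CN(I) from CN(II)=91: (4.2·91)/(10 − 0.058·91) = 63700/787 ≈ 80.940
S = 1000/(63700/787) − 10 = 1500/637 in ≈ 2.355 in
Ia = 0.2S: 0.2·2.355 = 0.471 in (exactly 300/637)
Since P=3.560 > Ia=0.471: effective rainfall P−Ia = 49193/15925 in
Q: (49193/15925)² ÷ (86693/15925) = 2419951249/1380586025 in (≈ 1.753 in)

Q = 2419951249/1380586025 in ≈ 1.753 in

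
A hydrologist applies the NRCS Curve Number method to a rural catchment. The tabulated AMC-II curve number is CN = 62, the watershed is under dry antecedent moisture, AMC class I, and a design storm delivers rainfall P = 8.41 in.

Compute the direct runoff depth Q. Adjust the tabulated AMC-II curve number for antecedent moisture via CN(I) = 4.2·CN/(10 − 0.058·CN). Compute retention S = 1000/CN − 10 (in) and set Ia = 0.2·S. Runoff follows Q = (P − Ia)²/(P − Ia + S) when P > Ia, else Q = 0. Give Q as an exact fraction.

Q = 127799815081/85117664100 in ≈ 1.501 in

Dry (AMC I): CN(I) = 4.2·62/(10 − 0.058·62) = (1302/5)/(1601/250) = 65100/1601 ≈ 40.662
S = 1000/(65100/1601) − 10 = 9500/651 in ≈ 14.593 in
Ia = 0.2·(9500/651) = 1900/651 in ≈ 2.919 in
P − Ia = 8.410 − 2.919 = 357491/65100 ≈ 5.491 in (> 0, runoff occurs)
Q: (357491/65100)² ÷ (1307491/65100) = 127799815081/85117664100 in (≈ 1.501 in)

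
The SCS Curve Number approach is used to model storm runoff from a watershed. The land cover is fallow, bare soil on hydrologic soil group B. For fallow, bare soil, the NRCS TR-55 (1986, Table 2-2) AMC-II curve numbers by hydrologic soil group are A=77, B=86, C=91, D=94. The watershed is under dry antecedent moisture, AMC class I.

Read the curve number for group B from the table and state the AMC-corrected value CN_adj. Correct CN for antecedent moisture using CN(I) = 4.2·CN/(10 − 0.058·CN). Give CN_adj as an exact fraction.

NRCS table: fallow, bare soil, soil group B → CN(II) = 86
CN(I) from CN(II)=86: (4.2·86)/(10 − 0.058·86) = 12900/179 ≈ 72.067

CN_adj = 12900/179 ≈ 72.067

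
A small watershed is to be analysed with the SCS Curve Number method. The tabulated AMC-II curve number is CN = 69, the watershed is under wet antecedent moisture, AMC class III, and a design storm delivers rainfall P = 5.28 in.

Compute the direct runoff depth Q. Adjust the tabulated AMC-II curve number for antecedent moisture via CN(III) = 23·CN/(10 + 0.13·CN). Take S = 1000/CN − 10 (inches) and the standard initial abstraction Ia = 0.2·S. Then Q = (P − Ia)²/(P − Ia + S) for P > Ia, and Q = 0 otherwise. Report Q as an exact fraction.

Q = 9407448064/2692781925 in ≈ 3.494 in

CN(III) from CN(II)=69: (23·69)/(10 + 0.13·69) = 158700/1897 ≈ 83.658
Max retention: S = 1000/(158700/1897) − 10 = 3100/1587 in (≈ 1.953 in)
Ia = 0.2S: 0.2·1.953 = 0.391 in (exactly 620/1587)
Excess rainfall: 5.280 − 0.391 = 4.889 in; P > Ia so Q > 0
Q = (193984/39675)²/((193984/39675) + 3100/1587) = (37629792256/1574105625)/(271484/39675) = 9407448064/2692781925 in ≈ 3.494 in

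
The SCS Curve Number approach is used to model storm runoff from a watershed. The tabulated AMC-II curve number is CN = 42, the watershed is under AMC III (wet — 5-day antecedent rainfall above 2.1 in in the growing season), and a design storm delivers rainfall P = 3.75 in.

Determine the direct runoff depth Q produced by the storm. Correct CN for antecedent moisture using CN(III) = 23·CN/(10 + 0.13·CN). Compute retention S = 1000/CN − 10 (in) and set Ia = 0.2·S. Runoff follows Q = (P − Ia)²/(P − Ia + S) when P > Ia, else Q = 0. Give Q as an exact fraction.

CN(III) from CN(II)=42: (23·42)/(10 + 0.13·42) = 48300/773 ≈ 62.484
Max retention: S = 1000/(48300/773) − 10 = 2900/483 in (≈ 6.004 in)
Initial abstraction Ia = S/5 = (2900/483)/5 = 580/483 ≈ 1.201 in
Excess rainfall: 3.750 − 1.201 = 2.549 in; P > Ia so Q > 0
Q: (4925/1932)² ÷ (16525/1932) = 970225/1277052 in (≈ 0.760 in)

Q = 970225/1277052 in ≈ 0.760 in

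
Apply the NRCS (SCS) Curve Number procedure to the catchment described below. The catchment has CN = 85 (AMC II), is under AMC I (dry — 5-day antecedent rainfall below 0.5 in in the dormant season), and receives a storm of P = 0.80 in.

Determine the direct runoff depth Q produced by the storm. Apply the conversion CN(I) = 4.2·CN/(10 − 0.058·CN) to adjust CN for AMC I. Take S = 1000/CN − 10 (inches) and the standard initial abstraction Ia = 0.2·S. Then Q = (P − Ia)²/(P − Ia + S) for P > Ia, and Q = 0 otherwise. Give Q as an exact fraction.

Q = 0 in ≈ 0.000 in

CN(I) from CN(II)=85: (4.2·85)/(10 − 0.058·85) = 11900/169 ≈ 70.414
Max retention: S = 1000/(11900/169) − 10 = 500/119 in (≈ 4.202 in)
Ia = 0.2·(500/119) = 100/119 in ≈ 0.840 in
P = 0.800 ≤ Ia = 0.840 in: entire storm abstracted, Q = 0.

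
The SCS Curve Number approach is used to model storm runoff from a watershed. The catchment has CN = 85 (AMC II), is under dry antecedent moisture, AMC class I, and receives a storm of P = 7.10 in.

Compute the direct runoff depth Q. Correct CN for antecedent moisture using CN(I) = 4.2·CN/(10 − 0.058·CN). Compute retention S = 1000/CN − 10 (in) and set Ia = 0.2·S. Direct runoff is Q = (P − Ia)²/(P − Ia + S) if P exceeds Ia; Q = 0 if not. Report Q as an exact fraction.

Dry (AMC I): CN(I) = 4.2·85/(10 − 0.058·85) = 357/(507/100) = 11900/169 ≈ 70.414
S = 1000/(11900/169) − 10 = 500/119 in ≈ 4.202 in
Initial abstraction Ia = S/5 = (500/119)/5 = 100/119 ≈ 0.840 in
Since P=7.100 > Ia=0.840: effective rainfall P−Ia = 7449/1190 in
Runoff Q = (P−Ia)²/(P−Ia+S) = (6.260)²/(6.260+4.202) = 55487601/14814310 ≈ 3.746 in

Q = 55487601/14814310 in ≈ 3.746 in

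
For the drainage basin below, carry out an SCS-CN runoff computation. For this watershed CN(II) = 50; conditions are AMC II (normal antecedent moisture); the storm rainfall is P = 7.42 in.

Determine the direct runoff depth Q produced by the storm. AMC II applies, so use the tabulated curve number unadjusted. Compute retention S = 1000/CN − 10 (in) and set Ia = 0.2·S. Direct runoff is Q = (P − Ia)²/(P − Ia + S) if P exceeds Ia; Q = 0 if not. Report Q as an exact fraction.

Q = 73441/38550 in ≈ 1.905 in

Average conditions: CN = 50 (no AMC adjustment).
Max retention: S = 1000/50 − 10 = 10 in (≈ 10.000 in)
Ia = 0.2·10 = 2 in ≈ 2.000 in
Since P=7.420 > Ia=2.000: effective rainfall P−Ia = 271/50 in
Q: (271/50)² ÷ (771/50) = 73441/38550 in (≈ 1.905 in)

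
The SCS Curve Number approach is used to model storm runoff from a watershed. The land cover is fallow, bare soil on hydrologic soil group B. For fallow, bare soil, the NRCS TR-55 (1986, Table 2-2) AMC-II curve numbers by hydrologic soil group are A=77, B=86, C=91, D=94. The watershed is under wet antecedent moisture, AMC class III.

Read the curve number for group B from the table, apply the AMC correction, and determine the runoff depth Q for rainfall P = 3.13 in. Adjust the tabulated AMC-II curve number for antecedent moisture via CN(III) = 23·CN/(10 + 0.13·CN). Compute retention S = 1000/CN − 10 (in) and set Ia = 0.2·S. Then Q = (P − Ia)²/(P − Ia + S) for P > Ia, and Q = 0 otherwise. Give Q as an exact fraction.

Q = 87353940249/36153587300 in ≈ 2.416 in

NRCS table: fallow, bare soil, soil group B → CN(II) = 86
Adjust CN=86 to AMC III: 23·86/(10 + 0.13·86) → 1978 ÷ (1059/50) = 98900/1059 ≈ 93.390
Retention S: 1000/CN − 10 with CN=93.390 → S = 700/989 ≈ 0.708 in
Ia = 0.2·(700/989) = 140/989 in ≈ 0.142 in
P − Ia = 3.130 − 0.142 = 295557/98900 ≈ 2.988 in (> 0, runoff occurs)
Q: (295557/98900)² ÷ (365557/98900) = 87353940249/36153587300 in (≈ 2.416 in)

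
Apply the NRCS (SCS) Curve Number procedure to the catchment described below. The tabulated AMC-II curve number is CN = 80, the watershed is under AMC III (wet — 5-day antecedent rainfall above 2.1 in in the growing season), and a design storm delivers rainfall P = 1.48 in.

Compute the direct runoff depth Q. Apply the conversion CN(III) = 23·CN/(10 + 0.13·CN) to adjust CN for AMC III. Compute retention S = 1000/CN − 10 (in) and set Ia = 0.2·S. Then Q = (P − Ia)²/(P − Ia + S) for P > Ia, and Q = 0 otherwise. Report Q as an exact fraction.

Q = 527076/776825 in ≈ 0.679 in

Wet (AMC III): CN(III) = 23·80/(10 + 0.13·80) = 1840/(102/5) = 4600/51 ≈ 90.196
Max retention: S = 1000/(4600/51) − 10 = 25/23 in (≈ 1.087 in)
Ia = 0.2·(25/23) = 5/23 in ≈ 0.217 in
Since P=1.480 > Ia=0.217: effective rainfall P−Ia = 726/575 in
Q: (726/575)² ÷ (1351/575) = 527076/776825 in (≈ 0.679 in)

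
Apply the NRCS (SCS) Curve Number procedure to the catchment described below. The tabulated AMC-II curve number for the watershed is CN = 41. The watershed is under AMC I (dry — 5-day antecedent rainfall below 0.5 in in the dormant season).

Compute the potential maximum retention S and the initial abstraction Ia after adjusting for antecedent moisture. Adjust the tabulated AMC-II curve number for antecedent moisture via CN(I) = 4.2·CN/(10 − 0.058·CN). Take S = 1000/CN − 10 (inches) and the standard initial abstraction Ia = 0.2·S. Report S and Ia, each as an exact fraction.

S = 29500/861 in ≈ 34.262 in; Ia = 5900/861 in ≈ 6.852 in

Dry (AMC I): CN(I) = 4.2·41/(10 − 0.058·41) = (861/5)/(3811/500) = 86100/3811 ≈ 22.592
S = 1000/(86100/3811) − 10 = 29500/861 in ≈ 34.262 in
Ia = 0.2S: 0.2·34.262 = 6.852 in (exactly 5900/861)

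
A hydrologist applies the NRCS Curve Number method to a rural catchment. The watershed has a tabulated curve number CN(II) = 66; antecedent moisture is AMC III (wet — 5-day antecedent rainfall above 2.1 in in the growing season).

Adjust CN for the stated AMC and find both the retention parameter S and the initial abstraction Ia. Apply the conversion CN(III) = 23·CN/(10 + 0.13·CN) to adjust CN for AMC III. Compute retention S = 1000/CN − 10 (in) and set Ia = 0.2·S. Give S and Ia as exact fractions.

S = 1700/759 in ≈ 2.240 in; Ia = 340/759 in ≈ 0.448 in

CN(III) from CN(II)=66: (23·66)/(10 + 0.13·66) = 75900/929 ≈ 81.701
Max retention: S = 1000/(75900/929) − 10 = 1700/759 in (≈ 2.240 in)
Initial abstraction Ia = S/5 = (1700/759)/5 = 340/759 ≈ 0.448 in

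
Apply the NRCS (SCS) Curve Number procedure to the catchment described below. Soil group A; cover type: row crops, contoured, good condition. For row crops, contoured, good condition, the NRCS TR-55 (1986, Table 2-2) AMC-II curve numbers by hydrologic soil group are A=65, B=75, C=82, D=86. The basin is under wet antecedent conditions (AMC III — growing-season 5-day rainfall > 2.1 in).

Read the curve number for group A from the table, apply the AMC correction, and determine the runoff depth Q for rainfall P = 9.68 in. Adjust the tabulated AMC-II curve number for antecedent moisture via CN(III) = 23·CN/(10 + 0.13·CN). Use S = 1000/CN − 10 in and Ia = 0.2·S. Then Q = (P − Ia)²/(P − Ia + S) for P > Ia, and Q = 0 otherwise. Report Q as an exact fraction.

NRCS table: row crops, contoured, good condition, soil group A → CN(II) = 65
Adjust CN=65 to AMC III: 23·65/(10 + 0.13·65) → 1495 ÷ (369/20) = 29900/369 ≈ 81.030
Retention S: 1000/CN − 10 with CN=81.030 → S = 700/299 ≈ 2.341 in
Initial abstraction Ia = S/5 = (700/299)/5 = 140/299 ≈ 0.468 in
Excess rainfall: 9.680 − 0.468 = 9.212 in; P > Ia so Q > 0
Runoff Q = (P−Ia)²/(P−Ia+S) = (9.212)²/(9.212+2.341) = 2370712082/322763025 ≈ 7.345 in

Q = 2370712082/322763025 in ≈ 7.345 in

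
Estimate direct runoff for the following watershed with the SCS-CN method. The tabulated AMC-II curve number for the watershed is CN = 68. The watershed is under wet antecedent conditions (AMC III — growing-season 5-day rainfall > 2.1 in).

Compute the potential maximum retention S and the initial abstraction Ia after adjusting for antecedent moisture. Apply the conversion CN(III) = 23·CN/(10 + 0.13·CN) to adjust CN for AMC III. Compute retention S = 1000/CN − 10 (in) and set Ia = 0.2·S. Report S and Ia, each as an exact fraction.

Wet (AMC III): CN(III) = 23·68/(10 + 0.13·68) = 1564/(471/25) = 39100/471 ≈ 83.015
Max retention: S = 1000/(39100/471) − 10 = 800/391 in (≈ 2.046 in)
Ia = 0.2S: 0.2·2.046 = 0.409 in (exactly 160/391)

S = 800/391 in ≈ 2.046 in; Ia = 160/391 in ≈ 0.409 in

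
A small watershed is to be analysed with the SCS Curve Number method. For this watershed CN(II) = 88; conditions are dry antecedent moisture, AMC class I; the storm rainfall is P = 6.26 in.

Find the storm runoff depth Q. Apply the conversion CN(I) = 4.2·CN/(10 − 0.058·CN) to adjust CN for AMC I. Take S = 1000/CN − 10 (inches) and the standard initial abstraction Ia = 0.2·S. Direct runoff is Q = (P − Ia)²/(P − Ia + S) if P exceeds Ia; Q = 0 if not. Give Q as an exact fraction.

Adjust CN=88 to AMC I: 4.2·88/(10 − 0.058·88) → (1848/5) ÷ (612/125) = 3850/51 ≈ 75.490
Retention S: 1000/CN − 10 with CN=75.490 → S = 250/77 ≈ 3.247 in
Initial abstraction Ia = S/5 = (250/77)/5 = 50/77 ≈ 0.649 in
Since P=6.260 > Ia=0.649: effective rainfall P−Ia = 21601/3850 in
Runoff Q = (P−Ia)²/(P−Ia+S) = (5.611)²/(5.611+3.247) = 466603201/131288850 ≈ 3.554 in

Q = 466603201/131288850 in ≈ 3.554 in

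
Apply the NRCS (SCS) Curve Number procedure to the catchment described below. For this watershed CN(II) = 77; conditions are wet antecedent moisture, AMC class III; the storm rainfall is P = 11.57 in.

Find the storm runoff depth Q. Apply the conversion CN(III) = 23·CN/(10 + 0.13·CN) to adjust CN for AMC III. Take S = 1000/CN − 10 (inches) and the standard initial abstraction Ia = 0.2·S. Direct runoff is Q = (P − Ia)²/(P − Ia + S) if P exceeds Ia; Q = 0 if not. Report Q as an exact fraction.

Adjust CN=77 to AMC III: 23·77/(10 + 0.13·77) → 1771 ÷ (2001/100) = 7700/87 ≈ 88.506
S = 1000/(7700/87) − 10 = 100/77 in ≈ 1.299 in
Ia = 0.2S: 0.2·1.299 = 0.260 in (exactly 20/77)
Excess rainfall: 11.570 − 0.260 = 11.310 in; P > Ia so Q > 0
Q = (87089/7700)²/((87089/7700) + 100/77) = (7584493921/59290000)/(97089/7700) = 7584493921/747585300 in ≈ 10.145 in

Q = 7584493921/747585300 in ≈ 10.145 in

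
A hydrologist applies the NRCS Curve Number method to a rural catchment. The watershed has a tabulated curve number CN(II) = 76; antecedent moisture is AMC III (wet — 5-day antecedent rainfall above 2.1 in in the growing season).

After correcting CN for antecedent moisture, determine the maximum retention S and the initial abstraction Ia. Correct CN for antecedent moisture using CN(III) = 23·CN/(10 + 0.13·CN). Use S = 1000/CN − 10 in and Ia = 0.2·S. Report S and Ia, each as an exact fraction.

Wet (AMC III): CN(III) = 23·76/(10 + 0.13·76) = 1748/(497/25) = 43700/497 ≈ 87.928
Retention S: 1000/CN − 10 with CN=87.928 → S = 600/437 ≈ 1.373 in
Ia = 0.2S: 0.2·1.373 = 0.275 in (exactly 120/437)

S = 600/437 in ≈ 1.373 in; Ia = 120/437 in ≈ 0.275 in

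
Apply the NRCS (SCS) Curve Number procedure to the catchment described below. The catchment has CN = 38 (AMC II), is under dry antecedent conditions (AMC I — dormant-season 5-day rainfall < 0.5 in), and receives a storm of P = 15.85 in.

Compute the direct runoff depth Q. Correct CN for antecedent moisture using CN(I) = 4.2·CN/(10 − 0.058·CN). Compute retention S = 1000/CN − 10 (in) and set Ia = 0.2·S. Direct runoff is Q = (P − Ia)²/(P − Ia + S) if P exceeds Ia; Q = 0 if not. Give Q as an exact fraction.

Q = 4158057289/2988374340 in ≈ 1.391 in

Dry (AMC I): CN(I) = 4.2·38/(10 − 0.058·38) = (798/5)/(1949/250) = 39900/1949 ≈ 20.472
Max retention: S = 1000/(39900/1949) − 10 = 15500/399 in (≈ 38.847 in)
Ia = 0.2S: 0.2·38.847 = 7.769 in (exactly 3100/399)
Since P=15.850 > Ia=7.769: effective rainfall P−Ia = 64483/7980 in
Q = (64483/7980)²/((64483/7980) + 15500/399) = (4158057289/63680400)/(374483/7980) = 4158057289/2988374340 in ≈ 1.391 in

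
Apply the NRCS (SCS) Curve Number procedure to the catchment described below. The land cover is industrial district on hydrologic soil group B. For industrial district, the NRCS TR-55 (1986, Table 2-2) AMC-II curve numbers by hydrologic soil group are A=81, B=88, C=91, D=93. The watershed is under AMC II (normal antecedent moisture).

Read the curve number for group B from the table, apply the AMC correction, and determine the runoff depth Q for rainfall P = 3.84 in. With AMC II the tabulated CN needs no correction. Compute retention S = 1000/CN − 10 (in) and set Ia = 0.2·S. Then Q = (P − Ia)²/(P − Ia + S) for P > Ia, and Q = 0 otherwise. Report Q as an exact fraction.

Q = 320787/124300 in ≈ 2.581 in

NRCS table: industrial district, soil group B → CN(II) = 88
AMC II — tabulated CN = 88 applies directly.
Retention S: 1000/CN − 10 with CN=88.000 → S = 15/11 ≈ 1.364 in
Ia = 0.2S: 0.2·1.364 = 0.273 in (exactly 3/11)
Excess rainfall: 3.840 − 0.273 = 3.567 in; P > Ia so Q > 0
Q = (981/275)²/((981/275) + 15/11) = (962361/75625)/(1356/275) = 320787/124300 in ≈ 2.581 in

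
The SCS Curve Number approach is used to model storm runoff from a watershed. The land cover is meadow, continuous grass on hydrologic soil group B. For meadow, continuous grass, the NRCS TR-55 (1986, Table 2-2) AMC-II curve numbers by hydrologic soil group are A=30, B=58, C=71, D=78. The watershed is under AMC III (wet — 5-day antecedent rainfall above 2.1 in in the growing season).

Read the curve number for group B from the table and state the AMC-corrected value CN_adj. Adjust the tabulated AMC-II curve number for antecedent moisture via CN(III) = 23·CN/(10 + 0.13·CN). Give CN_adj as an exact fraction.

CN_adj = 66700/877 ≈ 76.055

NRCS table: meadow, continuous grass, soil group B → CN(II) = 58
Wet (AMC III): CN(III) = 23·58/(10 + 0.13·58) = 1334/(877/50) = 66700/877 ≈ 76.055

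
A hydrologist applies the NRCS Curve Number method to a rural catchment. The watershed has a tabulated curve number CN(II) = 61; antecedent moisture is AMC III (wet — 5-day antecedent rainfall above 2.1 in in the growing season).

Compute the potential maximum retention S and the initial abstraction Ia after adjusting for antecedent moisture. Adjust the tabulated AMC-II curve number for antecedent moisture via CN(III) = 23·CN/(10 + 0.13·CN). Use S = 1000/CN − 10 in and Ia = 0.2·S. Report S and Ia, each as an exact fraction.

Wet (AMC III): CN(III) = 23·61/(10 + 0.13·61) = 1403/(1793/100) = 140300/1793 ≈ 78.249
S = 1000/(140300/1793) − 10 = 3900/1403 in ≈ 2.780 in
Ia = 0.2·(3900/1403) = 780/1403 in ≈ 0.556 in

S = 3900/1403 in ≈ 2.780 in; Ia = 780/1403 in ≈ 0.556 in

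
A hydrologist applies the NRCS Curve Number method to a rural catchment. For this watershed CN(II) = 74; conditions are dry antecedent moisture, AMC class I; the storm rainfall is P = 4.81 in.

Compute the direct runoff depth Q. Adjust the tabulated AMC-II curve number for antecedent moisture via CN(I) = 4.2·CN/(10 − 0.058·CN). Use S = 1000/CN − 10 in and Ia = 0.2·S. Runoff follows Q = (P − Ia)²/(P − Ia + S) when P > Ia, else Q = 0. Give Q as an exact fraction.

Adjust CN=74 to AMC I: 4.2·74/(10 − 0.058·74) → (1554/5) ÷ (1427/250) = 77700/1427 ≈ 54.450
Retention S: 1000/CN − 10 with CN=54.450 → S = 6500/777 ≈ 8.366 in
Ia = 0.2S: 0.2·8.366 = 1.673 in (exactly 1300/777)
Excess rainfall: 4.810 − 1.673 = 3.137 in; P > Ia so Q > 0
Q: (243737/77700)² ÷ (893737/77700) = 4569825013/5341797300 in (≈ 0.855 in)

Q = 4569825013/5341797300 in ≈ 0.855 in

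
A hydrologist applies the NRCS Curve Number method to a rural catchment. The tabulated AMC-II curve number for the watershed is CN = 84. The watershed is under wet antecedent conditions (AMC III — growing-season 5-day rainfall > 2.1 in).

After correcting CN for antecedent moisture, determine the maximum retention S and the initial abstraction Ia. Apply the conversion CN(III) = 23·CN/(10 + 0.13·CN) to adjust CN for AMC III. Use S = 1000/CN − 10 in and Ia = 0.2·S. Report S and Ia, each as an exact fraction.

S = 400/483 in ≈ 0.828 in; Ia = 80/483 in ≈ 0.166 in

Wet (AMC III): CN(III) = 23·84/(10 + 0.13·84) = 1932/(523/25) = 48300/523 ≈ 92.352
Retention S: 1000/CN − 10 with CN=92.352 → S = 400/483 ≈ 0.828 in
Ia = 0.2·(400/483) = 80/483 in ≈ 0.166 in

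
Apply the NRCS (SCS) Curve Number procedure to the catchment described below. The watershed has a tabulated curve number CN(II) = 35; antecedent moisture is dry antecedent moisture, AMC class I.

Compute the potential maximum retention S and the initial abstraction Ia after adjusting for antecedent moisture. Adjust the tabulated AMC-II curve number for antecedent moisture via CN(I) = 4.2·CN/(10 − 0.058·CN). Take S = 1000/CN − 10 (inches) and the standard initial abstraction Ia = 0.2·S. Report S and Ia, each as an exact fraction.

Dry (AMC I): CN(I) = 4.2·35/(10 − 0.058·35) = 147/(797/100) = 14700/797 ≈ 18.444
Max retention: S = 1000/(14700/797) − 10 = 6500/147 in (≈ 44.218 in)
Ia = 0.2·(6500/147) = 1300/147 in ≈ 8.844 in

S = 6500/147 in ≈ 44.218 in; Ia = 1300/147 in ≈ 8.844 in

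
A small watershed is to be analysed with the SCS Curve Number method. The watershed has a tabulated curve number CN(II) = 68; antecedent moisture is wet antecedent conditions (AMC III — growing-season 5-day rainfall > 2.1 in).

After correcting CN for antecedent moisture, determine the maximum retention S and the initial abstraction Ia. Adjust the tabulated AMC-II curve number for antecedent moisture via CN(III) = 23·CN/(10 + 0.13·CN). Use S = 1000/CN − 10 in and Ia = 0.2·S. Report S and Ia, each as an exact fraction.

S = 800/391 in ≈ 2.046 in; Ia = 160/391 in ≈ 0.409 in

Adjust CN=68 to AMC III: 23·68/(10 + 0.13·68) → 1564 ÷ (471/25) = 39100/471 ≈ 83.015
Max retention: S = 1000/(39100/471) − 10 = 800/391 in (≈ 2.046 in)
Initial abstraction Ia = S/5 = (800/391)/5 = 160/391 ≈ 0.409 in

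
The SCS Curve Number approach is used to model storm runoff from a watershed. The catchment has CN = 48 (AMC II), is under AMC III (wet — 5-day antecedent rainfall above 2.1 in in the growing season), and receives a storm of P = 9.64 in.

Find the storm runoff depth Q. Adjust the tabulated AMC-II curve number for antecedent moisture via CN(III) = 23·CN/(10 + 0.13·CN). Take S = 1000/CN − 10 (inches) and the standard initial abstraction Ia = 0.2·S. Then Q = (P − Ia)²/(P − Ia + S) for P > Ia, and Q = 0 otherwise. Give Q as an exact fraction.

CN(III) from CN(II)=48: (23·48)/(10 + 0.13·48) = 13800/203 ≈ 67.980
Max retention: S = 1000/(13800/203) − 10 = 325/69 in (≈ 4.710 in)
Ia = 0.2·(325/69) = 65/69 in ≈ 0.942 in
Since P=9.640 > Ia=0.942: effective rainfall P−Ia = 15004/1725 in
Runoff Q = (P−Ia)²/(P−Ia+S) = (8.698)²/(8.698+4.710) = 225120016/39897525 ≈ 5.642 in

Q = 225120016/39897525 in ≈ 5.642 in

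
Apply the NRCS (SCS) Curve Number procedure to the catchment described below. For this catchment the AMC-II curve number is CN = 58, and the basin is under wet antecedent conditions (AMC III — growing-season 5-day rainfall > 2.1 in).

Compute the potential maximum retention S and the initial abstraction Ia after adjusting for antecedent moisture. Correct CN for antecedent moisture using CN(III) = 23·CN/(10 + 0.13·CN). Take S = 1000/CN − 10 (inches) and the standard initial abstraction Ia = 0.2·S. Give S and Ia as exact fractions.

S = 2100/667 in ≈ 3.148 in; Ia = 420/667 in ≈ 0.630 in

Adjust CN=58 to AMC III: 23·58/(10 + 0.13·58) → 1334 ÷ (877/50) = 66700/877 ≈ 76.055
Retention S: 1000/CN − 10 with CN=76.055 → S = 2100/667 ≈ 3.148 in
Initial abstraction Ia = S/5 = (2100/667)/5 = 420/667 ≈ 0.630 in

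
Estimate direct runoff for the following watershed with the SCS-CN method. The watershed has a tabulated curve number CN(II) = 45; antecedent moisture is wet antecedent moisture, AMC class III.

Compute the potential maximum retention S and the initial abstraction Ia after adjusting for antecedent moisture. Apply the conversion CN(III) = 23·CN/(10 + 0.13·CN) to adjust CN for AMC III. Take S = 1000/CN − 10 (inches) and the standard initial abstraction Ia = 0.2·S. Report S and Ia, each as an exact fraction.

S = 1100/207 in ≈ 5.314 in; Ia = 220/207 in ≈ 1.063 in

CN(III) from CN(II)=45: (23·45)/(10 + 0.13·45) = 20700/317 ≈ 65.300
Max retention: S = 1000/(20700/317) − 10 = 1100/207 in (≈ 5.314 in)
Ia = 0.2S: 0.2·5.314 = 1.063 in (exactly 220/207)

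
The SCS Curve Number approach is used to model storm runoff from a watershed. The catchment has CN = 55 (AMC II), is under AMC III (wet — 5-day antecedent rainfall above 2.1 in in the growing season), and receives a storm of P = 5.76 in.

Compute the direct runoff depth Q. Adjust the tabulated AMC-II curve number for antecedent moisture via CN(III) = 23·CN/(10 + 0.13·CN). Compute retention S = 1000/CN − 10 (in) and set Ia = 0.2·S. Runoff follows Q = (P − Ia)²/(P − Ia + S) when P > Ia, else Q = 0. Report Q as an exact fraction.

Wet (AMC III): CN(III) = 23·55/(10 + 0.13·55) = 1265/(343/20) = 25300/343 ≈ 73.761
S = 1000/(25300/343) − 10 = 900/253 in ≈ 3.557 in
Ia = 0.2S: 0.2·3.557 = 0.711 in (exactly 180/253)
Excess rainfall: 5.760 − 0.711 = 5.049 in; P > Ia so Q > 0
Q = (31932/6325)²/((31932/6325) + 900/253) = (1019652624/40005625)/(54432/6325) = 786769/265650 in ≈ 2.962 in

Q = 786769/265650 in ≈ 2.962 in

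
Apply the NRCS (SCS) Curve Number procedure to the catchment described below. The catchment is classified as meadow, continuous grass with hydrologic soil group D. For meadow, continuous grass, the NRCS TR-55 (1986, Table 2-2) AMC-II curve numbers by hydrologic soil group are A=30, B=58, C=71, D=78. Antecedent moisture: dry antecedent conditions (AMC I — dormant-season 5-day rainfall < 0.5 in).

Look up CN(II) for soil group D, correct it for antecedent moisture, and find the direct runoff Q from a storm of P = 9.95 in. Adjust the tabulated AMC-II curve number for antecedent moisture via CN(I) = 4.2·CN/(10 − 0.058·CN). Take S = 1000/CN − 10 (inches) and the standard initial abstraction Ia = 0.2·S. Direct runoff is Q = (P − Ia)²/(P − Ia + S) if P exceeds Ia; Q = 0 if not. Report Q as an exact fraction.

NRCS table: meadow, continuous grass, soil group D → CN(II) = 78
Dry (AMC I): CN(I) = 4.2·78/(10 − 0.058·78) = (1638/5)/(1369/250) = 81900/1369 ≈ 59.825
S = 1000/(81900/1369) − 10 = 5500/819 in ≈ 6.716 in
Ia = 0.2·(5500/819) = 1100/819 in ≈ 1.343 in
P − Ia = 9.950 − 1.343 = 140981/16380 ≈ 8.607 in (> 0, runoff occurs)
Q = (140981/16380)²/((140981/16380) + 5500/819) = (19875642361/268304400)/(250981/16380) = 19875642361/4111068780 in ≈ 4.835 in

Q = 19875642361/4111068780 in ≈ 4.835 in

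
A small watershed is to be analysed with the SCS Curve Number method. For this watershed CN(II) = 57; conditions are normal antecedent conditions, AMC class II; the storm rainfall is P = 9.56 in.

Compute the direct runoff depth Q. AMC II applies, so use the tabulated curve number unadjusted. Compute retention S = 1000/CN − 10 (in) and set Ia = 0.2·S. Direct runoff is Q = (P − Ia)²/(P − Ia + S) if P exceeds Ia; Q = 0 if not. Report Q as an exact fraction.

AMC II — tabulated CN = 57 applies directly.
Retention S: 1000/CN − 10 with CN=57.000 → S = 430/57 ≈ 7.544 in
Initial abstraction Ia = S/5 = (430/57)/5 = 86/57 ≈ 1.509 in
P − Ia = 9.560 − 1.509 = 11473/1425 ≈ 8.051 in (> 0, runoff occurs)
Runoff Q = (P−Ia)²/(P−Ia+S) = (8.051)²/(8.051+7.544) = 131629729/31667775 ≈ 4.157 in

Q = 131629729/31667775 in ≈ 4.157 in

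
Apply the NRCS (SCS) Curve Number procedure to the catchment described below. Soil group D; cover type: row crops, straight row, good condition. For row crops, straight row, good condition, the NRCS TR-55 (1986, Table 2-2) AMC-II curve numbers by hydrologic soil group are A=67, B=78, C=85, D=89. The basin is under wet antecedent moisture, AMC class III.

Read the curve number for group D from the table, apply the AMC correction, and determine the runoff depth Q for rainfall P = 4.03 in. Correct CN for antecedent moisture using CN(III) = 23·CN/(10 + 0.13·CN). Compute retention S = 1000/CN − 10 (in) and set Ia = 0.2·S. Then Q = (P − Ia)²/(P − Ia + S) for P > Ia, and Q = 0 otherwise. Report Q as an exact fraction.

NRCS table: row crops, straight row, good condition, soil group D → CN(II) = 89
Adjust CN=89 to AMC III: 23·89/(10 + 0.13·89) → 2047 ÷ (2157/100) = 204700/2157 ≈ 94.900
S = 1000/(204700/2157) − 10 = 1100/2047 in ≈ 0.537 in
Initial abstraction Ia = S/5 = (1100/2047)/5 = 220/2047 ≈ 0.107 in
P − Ia = 4.030 − 0.107 = 802941/204700 ≈ 3.923 in (> 0, runoff occurs)
Q = (802941/204700)²/((802941/204700) + 1100/2047) = (644714249481/41902090000)/(912941/204700) = 644714249481/186879022700 in ≈ 3.450 in

Q = 644714249481/186879022700 in ≈ 3.450 in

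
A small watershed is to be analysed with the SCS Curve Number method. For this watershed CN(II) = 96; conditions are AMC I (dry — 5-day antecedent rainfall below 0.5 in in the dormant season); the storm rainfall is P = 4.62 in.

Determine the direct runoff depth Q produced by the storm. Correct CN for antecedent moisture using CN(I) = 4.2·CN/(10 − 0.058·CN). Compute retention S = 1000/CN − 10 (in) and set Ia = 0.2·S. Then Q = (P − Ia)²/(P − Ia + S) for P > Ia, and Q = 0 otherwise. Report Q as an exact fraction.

CN(I) from CN(II)=96: (4.2·96)/(10 − 0.058·96) = 25200/277 ≈ 90.975
S = 1000/(25200/277) − 10 = 125/126 in ≈ 0.992 in
Ia = 0.2·(125/126) = 25/126 in ≈ 0.198 in
Since P=4.620 > Ia=0.198: effective rainfall P−Ia = 6964/1575 in
Q = (6964/1575)²/((6964/1575) + 125/126) = (48497296/2480625)/(17053/3150) = 96994592/26858475 in ≈ 3.611 in

Q = 96994592/26858475 in ≈ 3.611 in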